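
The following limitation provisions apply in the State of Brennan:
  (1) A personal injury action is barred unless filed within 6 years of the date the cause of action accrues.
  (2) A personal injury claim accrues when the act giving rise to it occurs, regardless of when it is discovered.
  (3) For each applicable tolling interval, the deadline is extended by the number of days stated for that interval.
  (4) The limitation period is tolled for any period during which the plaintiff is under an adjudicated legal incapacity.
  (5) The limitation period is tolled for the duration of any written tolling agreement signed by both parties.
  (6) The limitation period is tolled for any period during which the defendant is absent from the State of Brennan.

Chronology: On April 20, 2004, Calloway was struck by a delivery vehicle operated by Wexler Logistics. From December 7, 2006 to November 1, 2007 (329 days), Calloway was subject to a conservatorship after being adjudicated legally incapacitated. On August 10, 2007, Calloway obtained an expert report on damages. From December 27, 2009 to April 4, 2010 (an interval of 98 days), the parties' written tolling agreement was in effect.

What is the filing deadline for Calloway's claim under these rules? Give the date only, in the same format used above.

June 21, 2011

The cause of action accrued on April 20, 2004, the date of the act.
The untolled deadline — 6 years after April 20, 2004 — is April 20, 2010.
The plaintiff's legal incapacity from December 7, 2006 to November 1, 2007 tolled the period for 329 days, extending the deadline to March 15, 2011.
Because the written tolling agreement ran from December 27, 2009 to April 4, 2010, the deadline is extended by 98 days to June 21, 2011.
Nothing else in the chronology tolls or restarts the period.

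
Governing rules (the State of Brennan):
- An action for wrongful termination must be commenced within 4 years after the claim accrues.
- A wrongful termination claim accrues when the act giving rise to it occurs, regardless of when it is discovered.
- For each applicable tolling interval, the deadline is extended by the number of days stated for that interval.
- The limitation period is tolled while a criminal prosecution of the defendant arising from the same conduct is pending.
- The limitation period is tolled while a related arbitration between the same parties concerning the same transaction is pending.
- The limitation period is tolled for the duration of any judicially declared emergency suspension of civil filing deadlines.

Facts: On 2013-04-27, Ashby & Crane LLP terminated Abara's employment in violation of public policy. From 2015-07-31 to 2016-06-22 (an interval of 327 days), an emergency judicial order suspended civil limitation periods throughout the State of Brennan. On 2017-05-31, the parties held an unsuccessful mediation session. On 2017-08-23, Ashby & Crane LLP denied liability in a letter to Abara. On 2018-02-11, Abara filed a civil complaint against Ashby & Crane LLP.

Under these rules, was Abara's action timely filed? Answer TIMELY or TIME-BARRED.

The claim accrued on 2013-04-27, when the wrongful act occurred.
Adding the 4 years base period to 2013-04-27 gives a deadline of 2017-04-27, before any tolling.
The emergency suspension of filing deadlines from 2015-07-31 to 2016-06-22 tolled the period for 327 days, extending the deadline to 2018-03-20.
None of the other events listed affects the running of the period under the stated rules.
Abara filed on 2018-02-11, before the 2018-03-20 deadline, so the action is timely.

TIMELY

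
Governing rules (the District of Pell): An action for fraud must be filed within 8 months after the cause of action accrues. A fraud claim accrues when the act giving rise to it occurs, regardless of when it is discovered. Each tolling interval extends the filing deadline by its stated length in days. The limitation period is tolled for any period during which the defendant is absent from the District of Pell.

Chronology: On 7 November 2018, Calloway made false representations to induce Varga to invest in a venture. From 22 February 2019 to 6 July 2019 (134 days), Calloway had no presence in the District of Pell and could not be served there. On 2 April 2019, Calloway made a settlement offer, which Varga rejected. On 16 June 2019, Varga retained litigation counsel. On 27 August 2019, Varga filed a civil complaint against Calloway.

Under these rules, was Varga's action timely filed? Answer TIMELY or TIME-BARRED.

TIMELY

The claim accrued on 7 November 2018, when the wrongful act occurred.
Adding the 8 months base period to 7 November 2018 gives a deadline of 7 July 2019, before any tolling.
Because the defendant's absence from the jurisdiction ran from 22 February 2019 to 6 July 2019, the deadline is extended by 134 days to 18 November 2019.
Nothing else in the chronology tolls or restarts the period.
The 27 August 2019 filing precedes the 18 November 2019 deadline; the claim is timely.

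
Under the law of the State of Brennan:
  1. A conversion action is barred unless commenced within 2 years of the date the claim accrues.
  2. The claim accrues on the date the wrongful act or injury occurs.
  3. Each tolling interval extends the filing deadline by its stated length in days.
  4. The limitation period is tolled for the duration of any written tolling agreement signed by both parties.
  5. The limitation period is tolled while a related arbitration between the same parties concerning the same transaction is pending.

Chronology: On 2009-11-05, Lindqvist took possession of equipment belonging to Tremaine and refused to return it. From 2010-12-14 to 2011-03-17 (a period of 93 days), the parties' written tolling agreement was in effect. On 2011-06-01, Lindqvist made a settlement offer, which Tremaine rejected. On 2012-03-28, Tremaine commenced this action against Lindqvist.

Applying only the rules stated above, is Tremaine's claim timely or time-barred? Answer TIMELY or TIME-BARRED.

TIME-BARRED

The limitation period began to run on 2009-11-05.
Adding the 2 years base period to 2009-11-05 gives a deadline of 2011-11-05, before any tolling.
The written tolling agreement from 2010-12-14 to 2011-03-17 tolled the period for 93 days, extending the deadline to 2012-02-06.
The other events in the timeline have no effect on the limitation period under the stated rules.
Tremaine filed on 2012-03-28, after the 2012-02-06 deadline, so the action is time-barred.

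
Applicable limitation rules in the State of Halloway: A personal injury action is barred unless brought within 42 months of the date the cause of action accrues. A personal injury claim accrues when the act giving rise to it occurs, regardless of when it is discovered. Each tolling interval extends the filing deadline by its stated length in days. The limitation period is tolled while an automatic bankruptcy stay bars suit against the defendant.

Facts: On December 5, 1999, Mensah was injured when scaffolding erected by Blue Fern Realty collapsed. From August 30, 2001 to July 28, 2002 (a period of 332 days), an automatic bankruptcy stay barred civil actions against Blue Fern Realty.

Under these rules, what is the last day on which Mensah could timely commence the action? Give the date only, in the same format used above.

The claim accrued on December 5, 1999, when the wrongful act occurred.
42 months from December 5, 1999 is June 5, 2003.
The period was tolled for 332 days by the automatic bankruptcy stay (August 30, 2001 to July 28, 2002), pushing the deadline to May 2, 2004.

May 2, 2004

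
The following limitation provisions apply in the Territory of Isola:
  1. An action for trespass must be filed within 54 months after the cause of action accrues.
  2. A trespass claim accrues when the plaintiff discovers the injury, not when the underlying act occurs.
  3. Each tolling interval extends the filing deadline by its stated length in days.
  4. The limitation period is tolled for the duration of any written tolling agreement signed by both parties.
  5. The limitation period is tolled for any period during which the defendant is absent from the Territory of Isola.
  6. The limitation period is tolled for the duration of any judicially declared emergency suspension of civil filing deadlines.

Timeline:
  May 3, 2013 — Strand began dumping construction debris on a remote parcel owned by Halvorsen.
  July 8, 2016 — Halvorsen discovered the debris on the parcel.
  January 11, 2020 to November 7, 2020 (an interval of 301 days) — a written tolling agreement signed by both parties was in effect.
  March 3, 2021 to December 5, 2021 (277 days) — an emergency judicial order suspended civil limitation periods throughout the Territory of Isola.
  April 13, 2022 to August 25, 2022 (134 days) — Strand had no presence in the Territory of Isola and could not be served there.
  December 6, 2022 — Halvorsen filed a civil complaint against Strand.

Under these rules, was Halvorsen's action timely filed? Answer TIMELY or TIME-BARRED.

Under the discovery rule, the claim accrued on July 8, 2016, when Halvorsen discovered the injury — not on the May 3, 2013 date of the underlying act.
The untolled deadline — 54 months after July 8, 2016 — is January 8, 2021.
The written tolling agreement from January 11, 2020 to November 7, 2020 tolled the period for 301 days, extending the deadline to November 5, 2021.
The period was tolled for 277 days by the emergency suspension of filing deadlines (March 3, 2021 to December 5, 2021), pushing the deadline to August 9, 2022.
The period was tolled for 134 days by the defendant's absence from the jurisdiction (April 13, 2022 to August 25, 2022), pushing the deadline to December 21, 2022.
Halvorsen filed on December 6, 2022, before the December 21, 2022 deadline, so the action is timely.

TIMELY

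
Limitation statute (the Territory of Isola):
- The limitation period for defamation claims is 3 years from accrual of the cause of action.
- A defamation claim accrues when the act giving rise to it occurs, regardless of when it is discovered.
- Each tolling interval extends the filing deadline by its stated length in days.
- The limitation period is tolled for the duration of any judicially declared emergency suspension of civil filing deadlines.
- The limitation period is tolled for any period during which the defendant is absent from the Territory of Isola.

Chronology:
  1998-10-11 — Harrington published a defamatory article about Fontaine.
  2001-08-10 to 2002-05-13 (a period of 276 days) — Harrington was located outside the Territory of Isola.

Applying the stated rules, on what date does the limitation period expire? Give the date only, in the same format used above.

2002-07-14

The claim accrued on 1998-10-11, when the wrongful act occurred.
The untolled deadline — 3 years after 1998-10-11 — is 2001-10-11.
The defendant's absence from the jurisdiction from 2001-08-10 to 2002-05-13 tolled the period for 276 days, extending the deadline to 2002-07-14.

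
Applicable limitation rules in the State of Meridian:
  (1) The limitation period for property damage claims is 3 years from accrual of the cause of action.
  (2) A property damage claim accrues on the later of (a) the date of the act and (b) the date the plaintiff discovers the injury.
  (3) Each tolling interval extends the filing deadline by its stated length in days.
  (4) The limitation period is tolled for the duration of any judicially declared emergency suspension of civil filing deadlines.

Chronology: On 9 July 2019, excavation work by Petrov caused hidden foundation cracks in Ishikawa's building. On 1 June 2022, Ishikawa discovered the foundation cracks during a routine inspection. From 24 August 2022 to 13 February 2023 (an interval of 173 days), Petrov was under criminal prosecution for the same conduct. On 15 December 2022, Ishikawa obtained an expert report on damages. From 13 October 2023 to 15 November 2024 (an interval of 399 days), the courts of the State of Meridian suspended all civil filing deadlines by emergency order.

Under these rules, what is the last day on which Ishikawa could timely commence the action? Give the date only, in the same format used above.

5 July 2026

The claim accrued on 1 June 2022 — the later of the 9 July 2019 act and the 1 June 2022 discovery.
The untolled deadline — 3 years after 1 June 2022 — is 1 June 2025.
The emergency suspension of filing deadlines from 13 October 2023 to 15 November 2024 tolled the period for 399 days, extending the deadline to 5 July 2026.
Although a criminal prosecution ran from 24 August 2022 to 13 February 2023, the stated rules do not make that a tolling event, so it is disregarded.
None of the other events listed affects the running of the period under the stated rules.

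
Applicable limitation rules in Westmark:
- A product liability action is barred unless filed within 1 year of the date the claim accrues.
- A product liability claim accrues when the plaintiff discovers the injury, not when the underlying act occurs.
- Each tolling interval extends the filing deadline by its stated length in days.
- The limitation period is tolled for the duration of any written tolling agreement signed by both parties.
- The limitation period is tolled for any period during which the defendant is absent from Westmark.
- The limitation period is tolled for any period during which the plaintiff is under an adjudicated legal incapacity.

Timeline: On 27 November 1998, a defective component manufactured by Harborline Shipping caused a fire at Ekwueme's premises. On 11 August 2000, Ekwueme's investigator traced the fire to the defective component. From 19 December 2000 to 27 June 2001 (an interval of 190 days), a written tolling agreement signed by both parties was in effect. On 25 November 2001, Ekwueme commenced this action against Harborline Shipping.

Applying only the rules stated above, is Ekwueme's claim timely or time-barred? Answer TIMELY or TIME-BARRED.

Accrual is tied to discovery, so the period began on 11 August 2000 rather than on 27 November 1998 when the act occurred.
1 year from 11 August 2000 is 11 August 2001.
Because the written tolling agreement ran from 19 December 2000 to 27 June 2001, the deadline is extended by 190 days to 17 February 2002.
The 25 November 2001 filing precedes the 17 February 2002 deadline; the claim is timely.

TIMELY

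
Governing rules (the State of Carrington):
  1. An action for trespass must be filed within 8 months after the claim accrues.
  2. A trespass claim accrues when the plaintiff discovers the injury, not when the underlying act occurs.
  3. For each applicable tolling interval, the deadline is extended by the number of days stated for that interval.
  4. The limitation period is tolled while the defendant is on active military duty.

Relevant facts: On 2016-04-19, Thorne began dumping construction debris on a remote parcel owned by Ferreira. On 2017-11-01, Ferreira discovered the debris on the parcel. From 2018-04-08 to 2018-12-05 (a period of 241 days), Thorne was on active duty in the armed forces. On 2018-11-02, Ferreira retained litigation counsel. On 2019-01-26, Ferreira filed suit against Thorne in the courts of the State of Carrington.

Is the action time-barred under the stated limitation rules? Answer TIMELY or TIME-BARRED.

TIMELY

Under the discovery rule, the claim accrued on 2017-11-01, when Ferreira discovered the injury — not on the 2016-04-19 date of the underlying act.
8 months from 2017-11-01 is 2018-07-01.
The defendant's active military service from 2018-04-08 to 2018-12-05 tolled the period for 241 days, extending the deadline to 2019-02-27.
None of the other events listed affects the running of the period under the stated rules.
Filing on 2019-01-26 beat the 2019-02-27 deadline — the action is timely.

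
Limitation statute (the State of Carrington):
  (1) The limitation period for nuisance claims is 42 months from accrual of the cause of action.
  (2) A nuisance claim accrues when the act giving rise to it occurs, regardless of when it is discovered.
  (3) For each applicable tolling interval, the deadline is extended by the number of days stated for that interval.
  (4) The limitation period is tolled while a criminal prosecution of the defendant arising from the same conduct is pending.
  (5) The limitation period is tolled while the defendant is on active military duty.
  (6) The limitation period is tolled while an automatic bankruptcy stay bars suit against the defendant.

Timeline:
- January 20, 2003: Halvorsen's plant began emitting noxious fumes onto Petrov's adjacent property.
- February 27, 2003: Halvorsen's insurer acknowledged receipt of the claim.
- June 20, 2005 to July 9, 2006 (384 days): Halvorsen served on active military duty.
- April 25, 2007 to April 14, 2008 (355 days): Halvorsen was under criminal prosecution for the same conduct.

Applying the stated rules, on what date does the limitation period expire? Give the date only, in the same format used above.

July 28, 2008

The claim accrued on January 20, 2003, when the wrongful act occurred.
The untolled deadline — 42 months after January 20, 2003 — is July 20, 2006.
The period was tolled for 384 days by the defendant's active military service (June 20, 2005 to July 9, 2006), pushing the deadline to August 8, 2007.
Because the pending criminal prosecution ran from April 25, 2007 to April 14, 2008, the deadline is extended by 355 days to July 28, 2008.
Nothing else in the chronology tolls or restarts the period.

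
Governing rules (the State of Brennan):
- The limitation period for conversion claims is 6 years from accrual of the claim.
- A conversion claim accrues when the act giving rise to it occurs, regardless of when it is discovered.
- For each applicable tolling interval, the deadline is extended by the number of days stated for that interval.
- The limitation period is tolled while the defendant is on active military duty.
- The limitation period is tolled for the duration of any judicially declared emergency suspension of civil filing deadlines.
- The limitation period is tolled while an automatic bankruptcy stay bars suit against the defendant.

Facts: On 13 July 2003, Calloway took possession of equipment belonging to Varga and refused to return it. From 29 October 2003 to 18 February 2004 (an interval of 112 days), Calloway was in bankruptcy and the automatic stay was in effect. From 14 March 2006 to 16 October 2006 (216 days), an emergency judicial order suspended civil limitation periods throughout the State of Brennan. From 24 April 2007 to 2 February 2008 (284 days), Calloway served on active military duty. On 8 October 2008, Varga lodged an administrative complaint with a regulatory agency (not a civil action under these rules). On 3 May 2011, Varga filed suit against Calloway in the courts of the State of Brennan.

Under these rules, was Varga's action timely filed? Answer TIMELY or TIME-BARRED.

The limitation period began to run on 13 July 2003.
6 years from 13 July 2003 is 13 July 2009.
Because the automatic bankruptcy stay ran from 29 October 2003 to 18 February 2004, the deadline is extended by 112 days to 2 November 2009.
The emergency suspension of filing deadlines from 14 March 2006 to 16 October 2006 tolled the period for 216 days, extending the deadline to 6 June 2010.
Because the defendant's active military service ran from 24 April 2007 to 2 February 2008, the deadline is extended by 284 days to 17 March 2011.
None of the other events listed affects the running of the period under the stated rules.
Filing on 3 May 2011 missed the 17 March 2011 deadline — the action is time-barred.

TIME-BARRED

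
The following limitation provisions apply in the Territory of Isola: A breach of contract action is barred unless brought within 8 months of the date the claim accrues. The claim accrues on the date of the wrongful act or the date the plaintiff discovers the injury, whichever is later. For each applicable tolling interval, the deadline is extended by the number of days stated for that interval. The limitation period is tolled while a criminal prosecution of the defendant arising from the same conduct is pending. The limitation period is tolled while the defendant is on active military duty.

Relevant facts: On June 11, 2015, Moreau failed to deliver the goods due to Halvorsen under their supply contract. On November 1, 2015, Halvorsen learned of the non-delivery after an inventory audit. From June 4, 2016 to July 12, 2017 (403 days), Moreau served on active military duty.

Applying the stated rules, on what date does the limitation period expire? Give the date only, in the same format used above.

August 8, 2017

The claim accrued on November 1, 2015 — the later of the June 11, 2015 act and the November 1, 2015 discovery.
The untolled deadline — 8 months after November 1, 2015 — is July 1, 2016.
The defendant's active military service from June 4, 2016 to July 12, 2017 tolled the period for 403 days, extending the deadline to August 8, 2017.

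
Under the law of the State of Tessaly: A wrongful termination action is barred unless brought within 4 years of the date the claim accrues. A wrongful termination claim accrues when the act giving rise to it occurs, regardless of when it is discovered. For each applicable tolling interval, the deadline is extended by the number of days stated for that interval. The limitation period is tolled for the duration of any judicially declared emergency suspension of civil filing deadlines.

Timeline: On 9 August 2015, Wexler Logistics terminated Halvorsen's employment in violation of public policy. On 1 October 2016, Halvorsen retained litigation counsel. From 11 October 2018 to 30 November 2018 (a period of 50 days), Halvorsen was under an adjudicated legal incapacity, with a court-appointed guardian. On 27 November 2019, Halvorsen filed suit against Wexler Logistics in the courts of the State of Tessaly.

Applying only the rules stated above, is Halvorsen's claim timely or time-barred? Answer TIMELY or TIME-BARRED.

TIME-BARRED

The claim accrued on 9 August 2015, the date of the act.
Adding the 4 years base period to 9 August 2015 gives a deadline of 9 August 2019, before any tolling.
The plaintiff's legal incapacity from 11 October 2018 to 30 November 2018 does not toll the period, because no stated rule makes the plaintiff's incapacity a tolling event.
Nothing else in the chronology tolls or restarts the period.
The 27 November 2019 filing falls after the 9 August 2019 deadline; the claim is time-barred.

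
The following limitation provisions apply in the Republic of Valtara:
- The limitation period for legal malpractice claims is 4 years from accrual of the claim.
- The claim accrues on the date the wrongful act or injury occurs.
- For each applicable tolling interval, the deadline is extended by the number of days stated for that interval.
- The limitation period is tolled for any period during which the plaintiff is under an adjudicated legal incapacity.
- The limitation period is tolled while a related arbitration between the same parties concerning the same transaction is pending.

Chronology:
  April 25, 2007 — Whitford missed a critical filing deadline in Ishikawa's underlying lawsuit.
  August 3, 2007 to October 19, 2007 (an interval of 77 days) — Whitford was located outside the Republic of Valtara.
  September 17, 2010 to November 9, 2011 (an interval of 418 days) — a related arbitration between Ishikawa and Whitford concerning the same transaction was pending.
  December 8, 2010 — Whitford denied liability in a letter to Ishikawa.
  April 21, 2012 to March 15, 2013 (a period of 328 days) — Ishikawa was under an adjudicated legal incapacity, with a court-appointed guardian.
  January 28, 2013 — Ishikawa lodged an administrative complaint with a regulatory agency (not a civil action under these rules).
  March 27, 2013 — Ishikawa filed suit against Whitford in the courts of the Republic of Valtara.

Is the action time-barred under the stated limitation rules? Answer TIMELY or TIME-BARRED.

The claim accrued on April 25, 2007, when the wrongful act occurred.
4 years from April 25, 2007 is April 25, 2011.
Because the pending related arbitration ran from September 17, 2010 to November 9, 2011, the deadline is extended by 418 days to June 16, 2012.
The plaintiff's legal incapacity from April 21, 2012 to March 15, 2013 tolled the period for 328 days, extending the deadline to May 10, 2013.
No stated provision tolls the period for the defendant's absence, so the interval from August 3, 2007 to October 19, 2007 has no effect on the deadline.
The other events in the timeline have no effect on the limitation period under the stated rules.
The March 27, 2013 filing precedes the May 10, 2013 deadline; the claim is timely.

TIMELY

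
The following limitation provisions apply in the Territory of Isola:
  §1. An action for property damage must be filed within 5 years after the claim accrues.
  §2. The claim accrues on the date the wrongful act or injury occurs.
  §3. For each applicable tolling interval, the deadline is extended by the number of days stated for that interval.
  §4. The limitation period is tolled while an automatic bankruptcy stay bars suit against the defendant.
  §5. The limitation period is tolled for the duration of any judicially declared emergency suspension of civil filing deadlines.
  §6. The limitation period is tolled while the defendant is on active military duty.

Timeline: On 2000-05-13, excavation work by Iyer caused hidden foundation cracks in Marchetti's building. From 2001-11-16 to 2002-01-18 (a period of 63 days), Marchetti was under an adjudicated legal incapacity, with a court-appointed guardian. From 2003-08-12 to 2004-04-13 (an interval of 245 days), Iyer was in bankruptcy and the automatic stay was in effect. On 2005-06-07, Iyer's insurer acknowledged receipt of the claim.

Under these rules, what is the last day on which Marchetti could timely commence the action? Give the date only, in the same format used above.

The limitation period began to run on 2000-05-13.
The untolled deadline — 5 years after 2000-05-13 — is 2005-05-13.
The period was tolled for 245 days by the automatic bankruptcy stay (2003-08-12 to 2004-04-13), pushing the deadline to 2006-01-13.
No stated provision tolls the period for the plaintiff's incapacity, so the interval from 2001-11-16 to 2002-01-18 has no effect on the deadline.
Nothing else in the chronology tolls or restarts the period.

2006-01-13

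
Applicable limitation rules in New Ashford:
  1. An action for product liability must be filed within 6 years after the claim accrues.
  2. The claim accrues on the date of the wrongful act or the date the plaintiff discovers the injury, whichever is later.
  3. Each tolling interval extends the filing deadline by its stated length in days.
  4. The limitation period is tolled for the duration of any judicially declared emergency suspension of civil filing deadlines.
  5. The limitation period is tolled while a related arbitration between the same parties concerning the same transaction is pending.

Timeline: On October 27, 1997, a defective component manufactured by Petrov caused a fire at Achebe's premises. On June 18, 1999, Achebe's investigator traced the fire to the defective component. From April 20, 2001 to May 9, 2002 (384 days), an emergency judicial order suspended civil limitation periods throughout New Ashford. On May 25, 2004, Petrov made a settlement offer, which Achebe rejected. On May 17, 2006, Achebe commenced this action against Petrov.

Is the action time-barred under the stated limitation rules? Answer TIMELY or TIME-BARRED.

Taking the later of the act (October 27, 1997) and discovery (June 18, 1999), the claim accrued on June 18, 1999.
6 years from June 18, 1999 is June 18, 2005.
The emergency suspension of filing deadlines from April 20, 2001 to May 9, 2002 tolled the period for 384 days, extending the deadline to July 7, 2006.
None of the other events listed affects the running of the period under the stated rules.
Filing on May 17, 2006 beat the July 7, 2006 deadline — the action is timely.

TIMELY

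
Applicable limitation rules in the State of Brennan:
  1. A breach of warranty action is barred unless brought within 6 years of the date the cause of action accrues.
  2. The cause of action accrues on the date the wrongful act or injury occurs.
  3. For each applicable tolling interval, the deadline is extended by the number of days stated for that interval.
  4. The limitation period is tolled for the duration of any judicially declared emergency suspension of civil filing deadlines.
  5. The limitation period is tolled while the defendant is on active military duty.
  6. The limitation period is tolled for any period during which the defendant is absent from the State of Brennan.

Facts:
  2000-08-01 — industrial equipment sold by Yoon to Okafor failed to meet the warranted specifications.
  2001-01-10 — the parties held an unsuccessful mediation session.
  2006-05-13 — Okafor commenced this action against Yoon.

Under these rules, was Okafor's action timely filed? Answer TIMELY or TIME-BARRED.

TIMELY

The cause of action accrued on 2000-08-01, the date of the act.
6 years from 2000-08-01 is 2006-08-01.
None of the other events listed affects the running of the period under the stated rules.
The 2006-05-13 filing precedes the 2006-08-01 deadline; the claim is timely.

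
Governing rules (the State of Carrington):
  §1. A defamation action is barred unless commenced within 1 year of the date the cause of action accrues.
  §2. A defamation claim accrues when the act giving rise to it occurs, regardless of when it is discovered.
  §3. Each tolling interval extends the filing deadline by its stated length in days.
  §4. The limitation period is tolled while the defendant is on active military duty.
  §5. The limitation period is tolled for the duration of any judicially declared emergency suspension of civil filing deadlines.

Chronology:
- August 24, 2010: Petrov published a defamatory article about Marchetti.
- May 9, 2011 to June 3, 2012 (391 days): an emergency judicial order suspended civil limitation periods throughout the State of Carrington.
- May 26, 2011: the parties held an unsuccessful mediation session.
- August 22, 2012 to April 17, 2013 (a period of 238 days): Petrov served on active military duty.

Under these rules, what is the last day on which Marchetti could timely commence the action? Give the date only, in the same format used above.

May 14, 2013

The limitation period began to run on August 24, 2010.
The untolled deadline — 1 year after August 24, 2010 — is August 24, 2011.
The emergency suspension of filing deadlines from May 9, 2011 to June 3, 2012 tolled the period for 391 days, extending the deadline to September 18, 2012.
The defendant's active military service from August 22, 2012 to April 17, 2013 tolled the period for 238 days, extending the deadline to May 14, 2013.
Nothing else in the chronology tolls or restarts the period.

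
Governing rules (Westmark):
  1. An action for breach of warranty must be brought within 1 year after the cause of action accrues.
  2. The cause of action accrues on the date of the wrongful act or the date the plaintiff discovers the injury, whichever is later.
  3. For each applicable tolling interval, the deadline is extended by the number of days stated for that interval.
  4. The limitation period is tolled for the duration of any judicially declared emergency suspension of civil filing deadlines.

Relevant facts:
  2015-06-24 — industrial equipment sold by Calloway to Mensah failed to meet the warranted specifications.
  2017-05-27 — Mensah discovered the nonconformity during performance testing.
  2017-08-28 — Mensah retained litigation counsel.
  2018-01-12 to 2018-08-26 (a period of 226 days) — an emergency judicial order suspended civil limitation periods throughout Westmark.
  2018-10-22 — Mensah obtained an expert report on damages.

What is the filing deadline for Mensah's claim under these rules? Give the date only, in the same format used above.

2019-01-08

Taking the later of the act (2015-06-24) and discovery (2017-05-27), the claim accrued on 2017-05-27.
1 year from 2017-05-27 is 2018-05-27.
The emergency suspension of filing deadlines from 2018-01-12 to 2018-08-26 tolled the period for 226 days, extending the deadline to 2019-01-08.
Nothing else in the chronology tolls or restarts the period.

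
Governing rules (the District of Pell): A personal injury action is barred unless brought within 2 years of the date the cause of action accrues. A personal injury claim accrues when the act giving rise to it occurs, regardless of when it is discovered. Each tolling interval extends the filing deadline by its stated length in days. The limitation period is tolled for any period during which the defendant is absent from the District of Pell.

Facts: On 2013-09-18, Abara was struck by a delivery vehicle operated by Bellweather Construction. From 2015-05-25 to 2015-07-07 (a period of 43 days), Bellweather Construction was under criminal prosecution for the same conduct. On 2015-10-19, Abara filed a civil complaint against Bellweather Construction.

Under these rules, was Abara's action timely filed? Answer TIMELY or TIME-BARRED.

The claim accrued on 2013-09-18, when the wrongful act occurred.
The untolled deadline — 2 years after 2013-09-18 — is 2015-09-18.
The pending criminal prosecution from 2015-05-25 to 2015-07-07 does not toll the period, because no stated rule makes a criminal prosecution a tolling event.
Filing on 2015-10-19 missed the 2015-09-18 deadline — the action is time-barred.

TIME-BARRED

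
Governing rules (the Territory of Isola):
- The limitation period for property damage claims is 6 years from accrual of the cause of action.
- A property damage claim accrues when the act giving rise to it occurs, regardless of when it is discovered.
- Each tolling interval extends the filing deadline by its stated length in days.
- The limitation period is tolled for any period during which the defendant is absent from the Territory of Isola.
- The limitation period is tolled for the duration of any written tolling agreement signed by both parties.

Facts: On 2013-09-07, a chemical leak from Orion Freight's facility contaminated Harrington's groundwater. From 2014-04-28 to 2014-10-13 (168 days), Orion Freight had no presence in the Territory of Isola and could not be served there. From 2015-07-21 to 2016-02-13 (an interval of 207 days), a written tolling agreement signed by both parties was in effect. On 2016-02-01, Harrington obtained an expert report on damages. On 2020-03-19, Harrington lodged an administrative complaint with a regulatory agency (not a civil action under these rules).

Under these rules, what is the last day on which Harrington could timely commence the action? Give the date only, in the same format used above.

2020-09-16

The limitation period began to run on 2013-09-07.
The untolled deadline — 6 years after 2013-09-07 — is 2019-09-07.
The period was tolled for 168 days by the defendant's absence from the jurisdiction (2014-04-28 to 2014-10-13), pushing the deadline to 2020-02-22.
The written tolling agreement from 2015-07-21 to 2016-02-13 tolled the period for 207 days, extending the deadline to 2020-09-16.
None of the other events listed affects the running of the period under the stated rules.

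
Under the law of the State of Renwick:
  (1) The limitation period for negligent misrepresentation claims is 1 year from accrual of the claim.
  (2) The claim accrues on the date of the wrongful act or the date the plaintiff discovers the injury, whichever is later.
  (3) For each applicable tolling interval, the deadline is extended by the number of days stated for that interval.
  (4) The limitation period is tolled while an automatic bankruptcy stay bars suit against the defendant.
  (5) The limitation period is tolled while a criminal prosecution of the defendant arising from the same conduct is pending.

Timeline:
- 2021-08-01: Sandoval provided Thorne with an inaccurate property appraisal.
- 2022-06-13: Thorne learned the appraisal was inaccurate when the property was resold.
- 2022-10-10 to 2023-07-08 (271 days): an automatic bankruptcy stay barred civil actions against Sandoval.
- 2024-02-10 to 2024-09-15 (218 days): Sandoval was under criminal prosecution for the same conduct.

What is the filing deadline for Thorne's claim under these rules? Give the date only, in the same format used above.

2024-10-14

Taking the later of the act (2021-08-01) and discovery (2022-06-13), the claim accrued on 2022-06-13.
Adding the 1 year base period to 2022-06-13 gives a deadline of 2023-06-13, before any tolling.
The period was tolled for 271 days by the automatic bankruptcy stay (2022-10-10 to 2023-07-08), pushing the deadline to 2024-03-10.
The period was tolled for 218 days by the pending criminal prosecution (2024-02-10 to 2024-09-15), pushing the deadline to 2024-10-14.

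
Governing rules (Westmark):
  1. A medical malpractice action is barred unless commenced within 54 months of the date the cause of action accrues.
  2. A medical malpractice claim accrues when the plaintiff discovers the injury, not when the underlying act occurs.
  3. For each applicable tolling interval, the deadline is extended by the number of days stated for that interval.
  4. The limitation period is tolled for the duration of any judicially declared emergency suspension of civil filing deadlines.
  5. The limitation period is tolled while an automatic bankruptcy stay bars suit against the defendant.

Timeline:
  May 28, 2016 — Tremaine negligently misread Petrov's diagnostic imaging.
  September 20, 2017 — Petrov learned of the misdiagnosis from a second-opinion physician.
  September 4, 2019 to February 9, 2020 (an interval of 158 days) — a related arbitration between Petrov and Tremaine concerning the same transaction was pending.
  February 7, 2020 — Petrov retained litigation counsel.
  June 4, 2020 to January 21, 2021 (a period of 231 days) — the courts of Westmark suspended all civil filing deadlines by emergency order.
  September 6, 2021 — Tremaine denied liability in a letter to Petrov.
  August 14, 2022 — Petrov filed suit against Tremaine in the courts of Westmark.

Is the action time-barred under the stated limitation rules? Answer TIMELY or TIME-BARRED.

TIMELY

Accrual is tied to discovery, so the period began on September 20, 2017 rather than on May 28, 2016 when the act occurred.
Adding the 54 months base period to September 20, 2017 gives a deadline of March 20, 2022, before any tolling.
Because the emergency suspension of filing deadlines ran from June 4, 2020 to January 21, 2021, the deadline is extended by 231 days to November 6, 2022.
The pending related arbitration from September 4, 2019 to February 9, 2020 does not toll the period, because no stated rule makes a pending arbitration a tolling event.
The other events in the timeline have no effect on the limitation period under the stated rules.
Petrov filed on August 14, 2022, before the November 6, 2022 deadline, so the action is timely.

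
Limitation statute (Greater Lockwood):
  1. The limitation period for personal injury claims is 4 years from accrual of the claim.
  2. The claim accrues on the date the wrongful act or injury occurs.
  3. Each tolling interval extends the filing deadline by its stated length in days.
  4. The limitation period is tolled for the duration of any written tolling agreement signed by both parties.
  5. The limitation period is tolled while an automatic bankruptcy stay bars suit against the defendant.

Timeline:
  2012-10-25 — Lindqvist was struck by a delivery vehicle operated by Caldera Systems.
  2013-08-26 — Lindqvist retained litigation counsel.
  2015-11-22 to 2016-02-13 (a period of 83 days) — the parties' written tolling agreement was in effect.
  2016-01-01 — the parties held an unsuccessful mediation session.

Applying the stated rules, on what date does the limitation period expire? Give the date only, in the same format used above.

2017-01-16

The claim accrued on 2012-10-25, when the wrongful act occurred.
The untolled deadline — 4 years after 2012-10-25 — is 2016-10-25.
The written tolling agreement from 2015-11-22 to 2016-02-13 tolled the period for 83 days, extending the deadline to 2017-01-16.
None of the other events listed affects the running of the period under the stated rules.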